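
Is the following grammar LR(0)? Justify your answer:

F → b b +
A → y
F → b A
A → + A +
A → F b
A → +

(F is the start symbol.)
Augment with F' → F and build the canonical LR(0) collection (I0 = CLOSURE({[F' → . F]}), then GOTO on every symbol after a dot until no new states appear). It has 12 states:
  I0: { [F → . b A], [F → . b b +], [F' → . F] }  — shift
  I1: { [F' → F .] }  — accept
  I2: { [A → . + A +], [A → . +], [A → . F b], [A → . y], [F → . b A], [F → . b b +], [F → b . A], [F → b . b +] }  — shift
  I3: { [A → + . A +], [A → + .], [A → . + A +], [A → . +], [A → . F b], [A → . y], [F → . b A], [F → . b b +] }  — shift, reduce
  I4: { [F → b A .] }  — reduce
  I5: { [A → F . b] }  — shift
  I6: { [A → . + A +], [A → . +], [A → . F b], [A → . y], [F → . b A], [F → . b b +], [F → b . A], [F → b . b +], [F → b b . +] }  — shift
  I7: { [A → y .] }  — reduce
  I8: { [A → + . A +], [A → + .], [A → . + A +], [A → . +], [A → . F b], [A → . y], [F → . b A], [F → . b b +], [F → b b + .] }  — shift, 2 reduces
  I9: { [A → + A . +] }  — shift
  I10: { [A → + A + .] }  — reduce
  I11: { [A → F b .] }  — reduce

Conflict in state I3:
  Shift-reduce conflict between [A → + .] and [A → . +]
So the grammar is NOT LR(0).

Answer: No. Shift-reduce conflict between [A → + .] and [A → . +]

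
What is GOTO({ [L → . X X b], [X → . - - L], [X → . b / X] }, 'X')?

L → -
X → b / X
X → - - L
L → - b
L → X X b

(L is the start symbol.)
GOTO(I, 'X') = CLOSURE({ [A → αX.β] : [A → α.Xβ] ∈ I, X = 'X' })

Items with dot before 'X', with the dot advanced:
  [L → . X X b] → [L → X . X b]
Closure of the advanced items:
  [L → X . X b] has the dot before X: add [X → . b / X], [X → . - - L]

GOTO = { [L → X . X b], [X → . - - L], [X → . b / X] }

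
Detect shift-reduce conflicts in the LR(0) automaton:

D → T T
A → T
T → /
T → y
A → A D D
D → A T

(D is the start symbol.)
Yes — I4: [A → T .] vs [T → . /]; I8: [A → T .] vs [T → . /]

Augment with D' → D and build the canonical LR(0) collection (I0 = CLOSURE({[D' → . D]}), then GOTO on every symbol after a dot until no new states appear). It has 10 states:
  I0: { [A → . A D D], [A → . T], [D → . A T], [D → . T T], [D' → . D], [T → . /], [T → . y] }  — shift
  I1: { [T → / .] }  — reduce
  I2: { [A → . A D D], [A → . T], [A → A . D D], [D → . A T], [D → . T T], [D → A . T], [T → . /], [T → . y] }  — shift
  I3: { [D' → D .] }  — accept
  I4: { [A → T .], [D → T . T], [T → . /], [T → . y] }  — shift, reduce
  I5: { [T → y .] }  — reduce
  I6: { [D → T T .] }  — reduce
  I7: { [A → . A D D], [A → . T], [A → A D . D], [D → . A T], [D → . T T], [T → . /], [T → . y] }  — shift
  I8: { [A → T .], [D → A T .], [D → T . T], [T → . /], [T → . y] }  — shift, 2 reduces
  I9: { [A → A D D .] }  — reduce

I4 contains reduce item [A → T .] and shift items [T → . /], [T → . y] — shift-reduce conflict.
I8 contains reduce items [A → T .], [D → A T .] and shift items [T → . /], [T → . y] — shift-reduce conflict.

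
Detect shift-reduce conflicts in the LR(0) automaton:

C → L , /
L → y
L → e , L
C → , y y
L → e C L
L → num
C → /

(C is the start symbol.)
Augment with C' → C and build the canonical LR(0) collection (I0 = CLOSURE({[C' → . C]}), then GOTO on every symbol after a dot until no new states appear). It has 17 states:
  I0: { [C → . , y y], [C → . /], [C → . L , /], [C' → . C], [L → . e , L], [L → . e C L], [L → . num], [L → . y] }  — shift
  I1: { [C → , . y y] }  — shift
  I2: { [C → / .] }  — reduce
  I3: { [C' → C .] }  — accept
  I4: { [C → L . , /] }  — shift
  I5: { [C → . , y y], [C → . /], [C → . L , /], [L → . e , L], [L → . e C L], [L → . num], [L → . y], [L → e . , L], [L → e . C L] }  — shift
  I6: { [L → num .] }  — reduce
  I7: { [L → y .] }  — reduce
  I8: { [C → , . y y], [L → . e , L], [L → . e C L], [L → . num], [L → . y], [L → e , . L] }  — shift
  I9: { [L → . e , L], [L → . e C L], [L → . num], [L → . y], [L → e C . L] }  — shift
  I10: { [L → e C L .] }  — reduce
  I11: { [L → e , L .] }  — reduce
  I12: { [C → , y . y], [L → y .] }  — shift, reduce
  I13: { [C → , y y .] }  — reduce
  I14: { [C → L , . /] }  — shift
  I15: { [C → L , / .] }  — reduce
  I16: { [C → , y . y] }  — shift

I12 contains reduce item [L → y .] and shift item [C → , y . y] — shift-reduce conflict.

Answer: Yes — I12: [L → y .] vs [C → , y . y]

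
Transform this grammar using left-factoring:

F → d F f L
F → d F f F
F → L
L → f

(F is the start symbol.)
Left-factoring transforms A → αβ₁ | αβ₂ into A → αA' and A' → β₁ | β₂
(α is the longest common prefix among the alternatives). Repeat until
no nonterminal has two alternatives with a common prefix.

Round 1: F has alternatives sharing prefix 'd F f'. Introduce F': F → d F f F'
  Add: F' → L
  Add: F' → F

No remaining common prefixes — done.

Resulting grammar:
F → d F f F'
F' → L
F' → F
F → L
L → f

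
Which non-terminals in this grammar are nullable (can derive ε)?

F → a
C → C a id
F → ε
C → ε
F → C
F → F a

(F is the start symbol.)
{ 'C', 'F' }

ε-productions: F → ε, C → ε
So F, C are immediately nullable.
Every non-terminal is now nullable.
Nullable = { 'C', 'F' }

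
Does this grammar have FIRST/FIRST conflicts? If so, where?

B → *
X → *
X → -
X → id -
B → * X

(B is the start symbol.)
Productions for B:
  B → *: FIRST = { '*' }
  B → * X: FIRST = { '*' }
Productions for X:
  X → *: FIRST = { '*' }
  X → -: FIRST = { '-' }
  X → id -: FIRST = { 'id' }

Conflict for B: B → * and B → * X
  Overlap: { '*' }

Answer: Yes. B → '*' / B → '*' X on { '*' }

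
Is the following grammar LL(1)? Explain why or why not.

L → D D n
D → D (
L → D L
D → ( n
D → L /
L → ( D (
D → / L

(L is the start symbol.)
No. Predict set conflict for L: { '(', '/' }

A grammar is LL(1) if for each non-terminal N with multiple productions, the predict sets of those productions are pairwise disjoint, where PREDICT(N → α) = (FIRST(α) \ {ε}) ∪ (FOLLOW(N) if α ⇒* ε).

Relevant sets:
  FIRST(D) = { '(', '/' }
  FIRST(L) = { '(', '/' }

For L:
  PREDICT(L → D D n) = { '(', '/' }
  PREDICT(L → D L) = { '(', '/' }
  PREDICT(L → '(' D '(') = { '(' }
For D:
  PREDICT(D → D '(') = { '(', '/' }
  PREDICT(D → '(' n) = { '(' }
  PREDICT(D → L '/') = { '(', '/' }
  PREDICT(D → '/' L) = { '/' }

Conflict found: Predict set conflict for L: { '(', '/' }
The grammar is NOT LL(1).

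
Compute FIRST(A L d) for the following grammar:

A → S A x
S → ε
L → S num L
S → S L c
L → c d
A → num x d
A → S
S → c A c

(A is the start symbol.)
FIRST sets of the non-terminals involved (from the grammar, by fixed-point iteration):
  FIRST(A) = { 'c', 'num', 'x', ε }
  FIRST(L) = { 'c', 'num' }

To compute FIRST(A L d), process the symbols left to right:
Symbol A is a non-terminal. Add FIRST(A) \ {ε} = { 'c', 'num', 'x' }
A is nullable (ε ∈ FIRST(A)), continue to the next symbol.
Symbol L is a non-terminal. Add FIRST(L) \ {ε} = { 'c', 'num' }
L is not nullable (ε ∉ FIRST(L)), so stop here.
FIRST(A L d) = { 'c', 'num', 'x' }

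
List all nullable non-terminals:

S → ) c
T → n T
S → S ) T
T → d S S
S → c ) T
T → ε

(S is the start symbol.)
A non-terminal is nullable if it can derive ε (the empty string): either it has an ε-production, or it has a production whose right-hand side consists entirely of nullable non-terminals.

ε-productions: T → ε
So T is immediately nullable.
No further non-terminal can be added: every production for the remaining non-terminals contains a terminal or a non-nullable non-terminal.
Nullable = { 'T' }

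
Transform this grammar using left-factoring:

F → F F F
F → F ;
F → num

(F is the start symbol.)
F → F F'
F' → F F
F' → ;
F → num

Left-factoring transforms A → αβ₁ | αβ₂ into A → αA' and A' → β₁ | β₂
(α is the longest common prefix among the alternatives). Repeat until
no nonterminal has two alternatives with a common prefix.

Round 1: F has alternatives sharing prefix 'F'. Introduce F': F → F F'
  Add: F' → F F
  Add: F' → ;

No remaining common prefixes — done.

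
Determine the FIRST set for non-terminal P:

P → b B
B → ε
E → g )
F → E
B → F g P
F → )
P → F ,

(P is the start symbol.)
{ ')', 'b', 'g' }

FIRST sets of the other non-terminals involved (by the same procedure, iterated to a fixed point):
  FIRST(F) = { ')', 'g' }

From P → b B:
  - b is a terminal: add 'b' and stop
From P → F ,:
  - F is a non-terminal: add FIRST(F) \ {ε} = { ')', 'g' }
    F is not nullable, so stop

Collecting: FIRST(P) = { ')', 'b', 'g' }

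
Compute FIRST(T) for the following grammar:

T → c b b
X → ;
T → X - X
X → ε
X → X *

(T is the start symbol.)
{ '*', '-', ';', 'c' }

To compute FIRST(T), examine every production with T on the left-hand side, reading each right-hand side left to right until a non-nullable symbol is reached.

FIRST sets of the other non-terminals involved (by the same procedure, iterated to a fixed point):
  FIRST(X) = { '*', ';', ε }

From T → c b b:
  - c is a terminal: add 'c' and stop
From T → X - X:
  - X is a non-terminal: add FIRST(X) \ {ε} = { '*', ';' }
    X is nullable, so continue to the next symbol
  - '-' is a terminal: add '-' and stop

Collecting: FIRST(T) = { '*', '-', ';', 'c' }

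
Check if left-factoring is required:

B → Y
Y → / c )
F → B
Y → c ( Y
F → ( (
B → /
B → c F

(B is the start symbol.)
Left-factoring is needed when two productions for the same non-terminal
share a common prefix on the right-hand side.

Productions for B:
  B → Y
  B → /
  B → c F
Productions for Y:
  Y → / c )
  Y → c ( Y
Productions for F:
  F → B
  F → ( (

No common prefixes found.

Answer: No, left-factoring is not needed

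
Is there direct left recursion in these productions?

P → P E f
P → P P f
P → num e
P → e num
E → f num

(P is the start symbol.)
Direct left recursion occurs when N → N α for some non-terminal N (the right-hand side begins with the left-hand side itself).

P → P E f: LEFT RECURSIVE (starts with P)
P → P P f: LEFT RECURSIVE (starts with P)
P → num e: starts with num
P → e num: starts with e
E → f num: starts with f

The grammar has direct left recursion on: P.

Answer: Yes, P is left-recursive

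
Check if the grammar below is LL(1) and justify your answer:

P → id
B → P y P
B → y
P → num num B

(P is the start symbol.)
Yes, the grammar is LL(1).

A grammar is LL(1) if for each non-terminal N with multiple productions, the predict sets of those productions are pairwise disjoint, where PREDICT(N → α) = (FIRST(α) \ {ε}) ∪ (FOLLOW(N) if α ⇒* ε).

Relevant sets:
  FIRST(P) = { 'id', 'num' }

For P:
  PREDICT(P → id) = { 'id' }
  PREDICT(P → num num B) = { 'num' }
For B:
  PREDICT(B → P y P) = { 'id', 'num' }
  PREDICT(B → y) = { 'y' }

All predict sets are disjoint. The grammar IS LL(1).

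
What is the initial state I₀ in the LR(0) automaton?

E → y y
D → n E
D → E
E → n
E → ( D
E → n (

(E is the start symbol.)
{ [E → . ( D], [E → . n (], [E → . n], [E → . y y], [E' → . E] }

First, augment the grammar with E' → E
I₀ = CLOSURE({ [E' → . E] }):
  [E' → . E] has the dot before E: add [E → . y y], [E → . n], [E → . ( D], [E → . n (]
No further items can be added.

I₀ = { [E → . ( D], [E → . n (], [E → . n], [E → . y y], [E' → . E] }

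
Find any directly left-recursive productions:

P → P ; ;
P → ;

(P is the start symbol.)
Direct left recursion occurs when N → N α for some non-terminal N (the right-hand side begins with the left-hand side itself).

P → P ; ;: LEFT RECURSIVE (starts with P)
P → ;: starts with ';'

The grammar has direct left recursion on: P.

Answer: Yes, P is left-recursive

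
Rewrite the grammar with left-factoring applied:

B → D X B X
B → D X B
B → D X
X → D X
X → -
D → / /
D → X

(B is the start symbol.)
Left-factoring transforms A → αβ₁ | αβ₂ into A → αA' and A' → β₁ | β₂
(α is the longest common prefix among the alternatives). Repeat until
no nonterminal has two alternatives with a common prefix.

Round 1: B has alternatives sharing prefix 'D X'. Introduce B': B → D X B'
  Add: B' → B X
  Add: B' → B
  Add: B' → ε

Round 2: B' has alternatives sharing prefix 'B'. Introduce B'': B' → B B''
  Add: B'' → X
  Add: B'' → ε

No remaining common prefixes — done.

Resulting grammar:
B → D X B'
B' → B B''
B'' → X
B'' → ε
B' → ε
X → D X
X → -
D → / /
D → X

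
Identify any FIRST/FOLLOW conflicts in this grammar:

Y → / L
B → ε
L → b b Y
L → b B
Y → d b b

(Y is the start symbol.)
Nullable non-terminals: B.
B has a nullable alternative but only one production, so nothing to check.

L, Y have no nullable alternative, so no FIRST/FOLLOW check is needed there.

No FIRST/FOLLOW conflicts found.

Answer: No FIRST/FOLLOW conflicts.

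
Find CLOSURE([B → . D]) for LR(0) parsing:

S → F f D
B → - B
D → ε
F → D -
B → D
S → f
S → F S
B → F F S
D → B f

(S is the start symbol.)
{ [B → . - B], [B → . D], [B → . F F S], [D → . B f], [D → .], [F → . D -] }

To compute CLOSURE, for each item [A → α.Bβ] where B is a non-terminal, add [B → .γ] for all productions B → γ; repeat for the newly added items until nothing changes.

Start with: [B → . D]
  [B → . D] has the dot before D: add [D → .], [D → . B f]
  [D → . B f] has the dot before B: add [B → . - B], [B → . F F S]
  [B → . F F S] has the dot before F: add [F → . D -]
No further items can be added.

CLOSURE = { [B → . - B], [B → . D], [B → . F F S], [D → . B f], [D → .], [F → . D -] }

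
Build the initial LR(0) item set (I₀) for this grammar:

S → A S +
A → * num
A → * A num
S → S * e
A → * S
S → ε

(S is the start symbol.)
{ [A → . * A num], [A → . * S], [A → . * num], [S → . A S +], [S → . S * e], [S → .], [S' → . S] }

First, augment the grammar with S' → S
I₀ = CLOSURE({ [S' → . S] }):
  [S' → . S] has the dot before S: add [S → . A S +], [S → . S * e], [S → .]
  [S → . A S +] has the dot before A: add [A → . * num], [A → . * A num], [A → . * S]
No further items can be added.

I₀ = { [A → . * A num], [A → . * S], [A → . * num], [S → . A S +], [S → . S * e], [S → .], [S' → . S] }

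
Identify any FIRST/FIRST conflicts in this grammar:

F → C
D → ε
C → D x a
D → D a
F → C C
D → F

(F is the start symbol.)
FIRST sets of the non-terminals at (or reachable through a nullable prefix from) the front of some alternative:
  FIRST(C) = { 'a', 'x' }
  FIRST(D) = { 'a', 'x', ε }
  FIRST(F) = { 'a', 'x' }

Productions for F:
  F → C: FIRST = { 'a', 'x' }
  F → C C: FIRST = { 'a', 'x' }
Productions for D:
  D → ε: FIRST = { ε }
  D → D a: FIRST = { 'a', 'x' }
  D → F: FIRST = { 'a', 'x' }
C has only one production, so no FIRST/FIRST conflict is possible there.

Conflict for F: F → C and F → C C
  Overlap: { 'a', 'x' }
Conflict for D: D → D a and D → F
  Overlap: { 'a', 'x' }

Answer: Yes. F → C / F → C C on { 'a', 'x' }; D → D a / D → F on { 'a', 'x' }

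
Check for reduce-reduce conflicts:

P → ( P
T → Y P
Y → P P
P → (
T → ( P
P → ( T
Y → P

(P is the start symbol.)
Yes — I4: [P → ( P .] vs [Y → P .]; I9: [P → ( P .] vs [T → ( P .]

A reduce-reduce conflict occurs when an LR(0) state has two complete items [A → α .] and [B → β .] — both call for a reduction, and with no lookahead the parser cannot choose between them.

Augment with P' → P and build the canonical LR(0) collection (I0 = CLOSURE({[P' → . P]}), then GOTO on every symbol after a dot until no new states appear). It has 10 states:
  I0: { [P → . ( P], [P → . ( T], [P → . (], [P' → . P] }  — shift
  I1: { [P → ( . P], [P → ( . T], [P → ( .], [P → . ( P], [P → . ( T], [P → . (], [T → . ( P], [T → . Y P], [Y → . P P], [Y → . P] }  — shift, reduce
  I2: { [P' → P .] }  — accept
  I3: { [P → ( . P], [P → ( . T], [P → ( .], [P → . ( P], [P → . ( T], [P → . (], [T → ( . P], [T → . ( P], [T → . Y P], [Y → . P P], [Y → . P] }  — shift, reduce
  I4: { [P → ( P .], [P → . ( P], [P → . ( T], [P → . (], [Y → P . P], [Y → P .] }  — shift, 2 reduces
  I5: { [P → ( T .] }  — reduce
  I6: { [P → . ( P], [P → . ( T], [P → . (], [T → Y . P] }  — shift
  I7: { [T → Y P .] }  — reduce
  I8: { [Y → P P .] }  — reduce
  I9: { [P → ( P .], [P → . ( P], [P → . ( T], [P → . (], [T → ( P .], [Y → P . P], [Y → P .] }  — shift, 3 reduces

I4 contains complete items [P → ( P .], [Y → P .] — reduce-reduce conflict.
I9 contains complete items [P → ( P .], [T → ( P .], [Y → P .] — reduce-reduce conflict.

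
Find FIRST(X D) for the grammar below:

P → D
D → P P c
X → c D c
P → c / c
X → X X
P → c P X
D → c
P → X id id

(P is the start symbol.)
FIRST sets of the non-terminals involved (from the grammar, by fixed-point iteration):
  FIRST(X) = { 'c' }

To compute FIRST(X D), process the symbols left to right:
Symbol X is a non-terminal. Add FIRST(X) \ {ε} = { 'c' }
X is not nullable (ε ∉ FIRST(X)), so stop here.
FIRST(X D) = { 'c' }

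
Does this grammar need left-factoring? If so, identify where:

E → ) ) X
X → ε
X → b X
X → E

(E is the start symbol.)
Left-factoring is needed when two productions for the same non-terminal
share a common prefix on the right-hand side.

Productions for X:
  X → ε
  X → b X
  X → E

No common prefixes found.

Answer: No, left-factoring is not needed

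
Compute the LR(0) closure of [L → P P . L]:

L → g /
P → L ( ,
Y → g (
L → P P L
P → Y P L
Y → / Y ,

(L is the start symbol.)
{ [L → . P P L], [L → . g /], [L → P P . L], [P → . L ( ,], [P → . Y P L], [Y → . / Y ,], [Y → . g (] }

Start with: [L → P P . L]
  [L → P P . L] has the dot before L: add [L → . g /], [L → . P P L]
  [L → . P P L] has the dot before P: add [P → . L ( ,], [P → . Y P L]
  [P → . Y P L] has the dot before Y: add [Y → . g (], [Y → . / Y ,]
No further items can be added.

CLOSURE = { [L → . P P L], [L → . g /], [L → P P . L], [P → . L ( ,], [P → . Y P L], [Y → . / Y ,], [Y → . g (] }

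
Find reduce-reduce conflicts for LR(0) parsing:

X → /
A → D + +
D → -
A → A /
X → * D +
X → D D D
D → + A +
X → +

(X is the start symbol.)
No reduce-reduce conflicts

Augment with X' → X and build the canonical LR(0) collection (I0 = CLOSURE({[X' → . X]}), then GOTO on every symbol after a dot until no new states appear). It has 18 states:
  I0: { [D → . + A +], [D → . -], [X → . * D +], [X → . +], [X → . /], [X → . D D D], [X' → . X] }  — shift
  I1: { [D → . + A +], [D → . -], [X → * . D +] }  — shift
  I2: { [A → . A /], [A → . D + +], [D → + . A +], [D → . + A +], [D → . -], [X → + .] }  — shift, reduce
  I3: { [D → - .] }  — reduce
  I4: { [X → / .] }  — reduce
  I5: { [D → . + A +], [D → . -], [X → D . D D] }  — shift
  I6: { [X' → X .] }  — accept
  I7: { [A → . A /], [A → . D + +], [D → + . A +], [D → . + A +], [D → . -] }  — shift
  I8: { [D → . + A +], [D → . -], [X → D D . D] }  — shift
  I9: { [X → D D D .] }  — reduce
  I10: { [A → A . /], [D → + A . +] }  — shift
  I11: { [A → D . + +] }  — shift
  I12: { [A → D + . +] }  — shift
  I13: { [A → D + + .] }  — reduce
  I14: { [D → + A + .] }  — reduce
  I15: { [A → A / .] }  — reduce
  I16: { [X → * D . +] }  — shift
  I17: { [X → * D + .] }  — reduce

No state contains more than one complete item.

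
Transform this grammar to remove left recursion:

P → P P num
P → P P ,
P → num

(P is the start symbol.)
P → num P'
P' → P num P'
P' → P , P'
P' → ε

P is directly left-recursive. The standard transformation for
  A → A α₁ | ... | A α_m | β₁ | ... | β_n
is
  A  → β₁ A' | ... | β_n A'
  A' → α₁ A' | ... | α_m A' | ε

P → num becomes P → num P'
P → P P num becomes P' → P num P'
P → P P , becomes P' → P , P'
Add P' → ε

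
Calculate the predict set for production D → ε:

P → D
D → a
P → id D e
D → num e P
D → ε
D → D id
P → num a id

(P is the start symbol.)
{ $, 'e', 'id' }

PREDICT(D → ε) = (FIRST(RHS) \ {ε}) ∪ (FOLLOW(D) if ε ∈ FIRST(RHS), i.e. RHS ⇒* ε)
The right-hand side is ε (FIRST(ε) = { ε }), so the predict set is FOLLOW(D) = { $, 'e', 'id' }
PREDICT(D → ε) = { $, 'e', 'id' }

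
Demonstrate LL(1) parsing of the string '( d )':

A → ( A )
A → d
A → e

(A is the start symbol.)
LL(1) parsing maintains a stack (initially the start symbol over $) and the input. At each step: if the stack top is a terminal, match it against the current input token; if it is a non-terminal N, replace it with the RHS of M[N, lookahead] (the unique production whose predict set contains the lookahead).

Stack is shown with the top on the left.

Stack    Input    Action
------------------------
A $      ( d ) $  output A → ( A )
( A ) $  ( d ) $  match '('
A ) $    d ) $    output A → d
d ) $    d ) $    match 'd'
) $      ) $      match ')'
$        $        accept

The string is accepted.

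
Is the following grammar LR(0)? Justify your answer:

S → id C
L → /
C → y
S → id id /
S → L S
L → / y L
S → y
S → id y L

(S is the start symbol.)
No. Shift-reduce conflict between [L → / .] and [L → / . y L]

A grammar is LR(0) if no state in the canonical LR(0) collection has:
  - both a shift item (dot before a terminal) and a complete item (shift-reduce conflict), or
  - two or more complete items (reduce-reduce conflict; the accept item [S' → S .] counts as a complete item here).

Augment with S' → S and build the canonical LR(0) collection (I0 = CLOSURE({[S' → . S]}), then GOTO on every symbol after a dot until no new states appear). It has 14 states:
  I0: { [L → . / y L], [L → . /], [S → . L S], [S → . id C], [S → . id id /], [S → . id y L], [S → . y], [S' → . S] }  — shift
  I1: { [L → / . y L], [L → / .] }  — shift, reduce
  I2: { [L → . / y L], [L → . /], [S → . L S], [S → . id C], [S → . id id /], [S → . id y L], [S → . y], [S → L . S] }  — shift
  I3: { [S' → S .] }  — accept
  I4: { [C → . y], [S → id . C], [S → id . id /], [S → id . y L] }  — shift
  I5: { [S → y .] }  — reduce
  I6: { [S → id C .] }  — reduce
  I7: { [S → id id . /] }  — shift
  I8: { [C → y .], [L → . / y L], [L → . /], [S → id y . L] }  — shift, reduce
  I9: { [S → id y L .] }  — reduce
  I10: { [S → id id / .] }  — reduce
  I11: { [S → L S .] }  — reduce
  I12: { [L → . / y L], [L → . /], [L → / y . L] }  — shift
  I13: { [L → / y L .] }  — reduce

Conflict in state I1:
  Shift-reduce conflict between [L → / .] and [L → / . y L]
So the grammar is NOT LR(0).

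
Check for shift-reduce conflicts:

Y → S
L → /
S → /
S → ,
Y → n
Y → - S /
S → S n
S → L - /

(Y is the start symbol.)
Yes — I5: [Y → S .] vs [S → S . n]

A shift-reduce conflict occurs when an LR(0) state has both:
  - a complete (reduce) item [A → α .] (dot at the end), and
  - a shift item [B → β . c γ] (dot before a terminal).

Augment with Y' → Y and build the canonical LR(0) collection (I0 = CLOSURE({[Y' → . Y]}), then GOTO on every symbol after a dot until no new states appear). It has 13 states:
  I0: { [L → . /], [S → . ,], [S → . /], [S → . L - /], [S → . S n], [Y → . - S /], [Y → . S], [Y → . n], [Y' → . Y] }  — shift
  I1: { [S → , .] }  — reduce
  I2: { [L → . /], [S → . ,], [S → . /], [S → . L - /], [S → . S n], [Y → - . S /] }  — shift
  I3: { [L → / .], [S → / .] }  — 2 reduces
  I4: { [S → L . - /] }  — shift
  I5: { [S → S . n], [Y → S .] }  — shift, reduce
  I6: { [Y' → Y .] }  — accept
  I7: { [Y → n .] }  — reduce
  I8: { [S → S n .] }  — reduce
  I9: { [S → L - . /] }  — shift
  I10: { [S → L - / .] }  — reduce
  I11: { [S → S . n], [Y → - S . /] }  — shift
  I12: { [Y → - S / .] }  — reduce

I5 contains reduce item [Y → S .] and shift item [S → S . n] — shift-reduce conflict.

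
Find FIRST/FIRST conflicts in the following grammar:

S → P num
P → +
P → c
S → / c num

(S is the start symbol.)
A FIRST/FIRST conflict occurs when two productions N → α and N → β for the same non-terminal have FIRST(α) ∩ FIRST(β) ≠ ∅ (with ε ∈ FIRST of a nullable right-hand side, so two nullable alternatives also conflict).

FIRST sets of the non-terminals at (or reachable through a nullable prefix from) the front of some alternative:
  FIRST(P) = { '+', 'c' }

Productions for S:
  S → P num: FIRST = { '+', 'c' }
  S → / c num: FIRST = { '/' }
Productions for P:
  P → +: FIRST = { '+' }
  P → c: FIRST = { 'c' }

All alternatives of each non-terminal have pairwise disjoint FIRST sets.

Answer: No FIRST/FIRST conflicts.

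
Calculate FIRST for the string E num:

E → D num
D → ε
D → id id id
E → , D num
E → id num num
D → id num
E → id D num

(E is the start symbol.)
FIRST sets of the non-terminals involved (from the grammar, by fixed-point iteration):
  FIRST(E) = { ',', 'id', 'num' }

To compute FIRST(E num), process the symbols left to right:
Symbol E is a non-terminal. Add FIRST(E) \ {ε} = { ',', 'id', 'num' }
E is not nullable (ε ∉ FIRST(E)), so stop here.
FIRST(E num) = { ',', 'id', 'num' }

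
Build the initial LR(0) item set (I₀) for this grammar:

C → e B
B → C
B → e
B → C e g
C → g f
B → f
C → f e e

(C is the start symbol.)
{ [C → . e B], [C → . f e e], [C → . g f], [C' → . C] }

First, augment the grammar with C' → C
I₀ = CLOSURE({ [C' → . C] }):
  [C' → . C] has the dot before C: add [C → . e B], [C → . g f], [C → . f e e]
No further items can be added.

I₀ = { [C → . e B], [C → . f e e], [C → . g f], [C' → . C] }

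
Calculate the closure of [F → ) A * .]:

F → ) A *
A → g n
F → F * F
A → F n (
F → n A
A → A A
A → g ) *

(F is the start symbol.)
To compute CLOSURE, for each item [A → α.Bβ] where B is a non-terminal, add [B → .γ] for all productions B → γ; repeat for the newly added items until nothing changes.

Start with: [F → ) A * .]
The dot is at the end, so nothing is added.

CLOSURE = { [F → ) A * .] }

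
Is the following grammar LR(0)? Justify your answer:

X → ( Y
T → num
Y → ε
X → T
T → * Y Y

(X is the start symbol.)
Yes, the grammar is LR(0)

Augment with X' → X and build the canonical LR(0) collection (I0 = CLOSURE({[X' → . X]}), then GOTO on every symbol after a dot until no new states appear). It has 9 states:
  I0: { [T → . * Y Y], [T → . num], [X → . ( Y], [X → . T], [X' → . X] }  — shift
  I1: { [X → ( . Y], [Y → .] }  — reduce
  I2: { [T → * . Y Y], [Y → .] }  — reduce
  I3: { [X → T .] }  — reduce
  I4: { [X' → X .] }  — accept
  I5: { [T → num .] }  — reduce
  I6: { [T → * Y . Y], [Y → .] }  — reduce
  I7: { [T → * Y Y .] }  — reduce
  I8: { [X → ( Y .] }  — reduce

Every state is either a pure shift/goto state or contains exactly one complete item and nothing to shift — no conflicts. The grammar is LR(0).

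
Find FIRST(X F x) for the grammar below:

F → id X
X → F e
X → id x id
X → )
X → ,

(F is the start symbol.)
{ ')', ',', 'id' }

FIRST sets of the non-terminals involved (from the grammar, by fixed-point iteration):
  FIRST(X) = { ')', ',', 'id' }

To compute FIRST(X F x), process the symbols left to right:
Symbol X is a non-terminal. Add FIRST(X) \ {ε} = { ')', ',', 'id' }
X is not nullable (ε ∉ FIRST(X)), so stop here.
FIRST(X F x) = { ')', ',', 'id' }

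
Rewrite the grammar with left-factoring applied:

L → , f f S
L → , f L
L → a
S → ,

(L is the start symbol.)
Left-factoring transforms A → αβ₁ | αβ₂ into A → αA' and A' → β₁ | β₂
(α is the longest common prefix among the alternatives). Repeat until
no nonterminal has two alternatives with a common prefix.

Round 1: L has alternatives sharing prefix ', f'. Introduce L': L → , f L'
  Add: L' → f S
  Add: L' → L

No remaining common prefixes — done.

Resulting grammar:
L → , f L'
L' → f S
L' → L
L → a
S → ,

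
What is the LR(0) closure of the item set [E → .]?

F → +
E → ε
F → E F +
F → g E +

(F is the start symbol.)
Start with: [E → .]
The dot is at the end, so nothing is added.

CLOSURE = { [E → .] }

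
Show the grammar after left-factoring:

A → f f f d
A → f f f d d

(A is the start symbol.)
A → f f f d A'
A' → ε
A' → d

Left-factoring transforms A → αβ₁ | αβ₂ into A → αA' and A' → β₁ | β₂
(α is the longest common prefix among the alternatives). Repeat until
no nonterminal has two alternatives with a common prefix.

Round 1: A has alternatives sharing prefix 'f f f d'. Introduce A': A → f f f d A'
  Add: A' → ε
  Add: A' → d

No remaining common prefixes — done.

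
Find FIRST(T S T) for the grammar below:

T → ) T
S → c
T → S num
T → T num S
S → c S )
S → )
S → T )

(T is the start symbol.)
FIRST sets of the non-terminals involved (from the grammar, by fixed-point iteration):
  FIRST(T) = { ')', 'c' }

To compute FIRST(T S T), process the symbols left to right:
Symbol T is a non-terminal. Add FIRST(T) \ {ε} = { ')', 'c' }
T is not nullable (ε ∉ FIRST(T)), so stop here.
FIRST(T S T) = { ')', 'c' }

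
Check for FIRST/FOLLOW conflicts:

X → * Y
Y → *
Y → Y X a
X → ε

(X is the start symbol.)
No FIRST/FOLLOW conflicts.

Nullable non-terminals: X.

X: nullable alternative(s) X → ε; FOLLOW(X) = { $, 'a' }
  X → * Y: FIRST \ {ε} = { '*' } — disjoint from FOLLOW(X)
  X → ε: FIRST \ {ε} = { } — this is the only nullable alternative, skip

Y has no nullable alternative, so no FIRST/FOLLOW check is needed there.

No FIRST/FOLLOW conflicts found.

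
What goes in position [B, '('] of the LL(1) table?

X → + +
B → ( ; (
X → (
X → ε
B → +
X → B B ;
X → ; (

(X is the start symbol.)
B → ( ; (

To find M[B, '('], we find productions for B where '(' is in the predict set (PREDICT(N → α) = (FIRST(α) \ {ε}) ∪ (FOLLOW(N) if α ⇒* ε)).

B → ( ; (: PREDICT = { '(' }
  '(' is in predict set, so this production goes in M[B, '(']
B → +: PREDICT = { '+' }

M[B, '('] = B → ( ; (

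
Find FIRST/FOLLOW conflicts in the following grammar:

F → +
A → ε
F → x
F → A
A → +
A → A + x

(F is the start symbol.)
Yes. A → '+' with FOLLOW(A) on { '+' }; A → A '+' x with FOLLOW(A) on { '+' }

A FIRST/FOLLOW conflict occurs when a non-terminal N has a nullable alternative N → β (β ⇒* ε) and another alternative N → α with FIRST(α) ∩ FOLLOW(N) ≠ ∅: on such a lookahead the parser cannot decide between expanding α and letting N vanish via β.

Nullable non-terminals: A, F.
FIRST sets used below: FIRST(A) = { '+', ε }

A: nullable alternative(s) A → ε; FOLLOW(A) = { $, '+' }
  A → ε: FIRST \ {ε} = { } — this is the only nullable alternative, skip
  A → +: FIRST \ {ε} = { '+' } — overlaps FOLLOW(A) on { '+' }: CONFLICT
  A → A + x: FIRST \ {ε} = { '+' } — overlaps FOLLOW(A) on { '+' }: CONFLICT

F: nullable alternative(s) F → A; FOLLOW(F) = { $ }
  F → +: FIRST \ {ε} = { '+' } — disjoint from FOLLOW(F)
  F → x: FIRST \ {ε} = { 'x' } — disjoint from FOLLOW(F)
  F → A: FIRST \ {ε} = { '+' } — this is the only nullable alternative, skip

So the grammar has 2 FIRST/FOLLOW conflicts (marked CONFLICT above).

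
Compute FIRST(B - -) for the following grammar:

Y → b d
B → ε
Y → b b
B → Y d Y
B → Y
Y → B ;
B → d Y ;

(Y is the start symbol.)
{ '-', ';', 'b', 'd' }

FIRST sets of the non-terminals involved (from the grammar, by fixed-point iteration):
  FIRST(B) = { ';', 'b', 'd', ε }

To compute FIRST(B - -), process the symbols left to right:
Symbol B is a non-terminal. Add FIRST(B) \ {ε} = { ';', 'b', 'd' }
B is nullable (ε ∈ FIRST(B)), continue to the next symbol.
Symbol - is a terminal. Add '-' and stop.
FIRST(B - -) = { '-', ';', 'b', 'd' }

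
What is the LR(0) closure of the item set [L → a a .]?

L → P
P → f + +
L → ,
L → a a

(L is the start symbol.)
{ [L → a a .] }

To compute CLOSURE, for each item [A → α.Bβ] where B is a non-terminal, add [B → .γ] for all productions B → γ; repeat for the newly added items until nothing changes.

Start with: [L → a a .]
The dot is at the end, so nothing is added.

CLOSURE = { [L → a a .] }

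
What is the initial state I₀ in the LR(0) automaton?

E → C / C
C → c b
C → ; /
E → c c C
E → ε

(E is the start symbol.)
{ [C → . ; /], [C → . c b], [E → . C / C], [E → . c c C], [E → .], [E' → . E] }

First, augment the grammar with E' → E
I₀ = CLOSURE({ [E' → . E] }):
  [E' → . E] has the dot before E: add [E → . C / C], [E → . c c C], [E → .]
  [E → . C / C] has the dot before C: add [C → . c b], [C → . ; /]
No further items can be added.

I₀ = { [C → . ; /], [C → . c b], [E → . C / C], [E → . c c C], [E → .], [E' → . E] }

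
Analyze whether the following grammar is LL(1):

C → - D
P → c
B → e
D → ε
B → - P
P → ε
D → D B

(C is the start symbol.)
A grammar is LL(1) if for each non-terminal N with multiple productions, the predict sets of those productions are pairwise disjoint, where PREDICT(N → α) = (FIRST(α) \ {ε}) ∪ (FOLLOW(N) if α ⇒* ε).

Relevant sets:
  FIRST(D) = { '-', 'e', ε }
  FIRST(B) = { '-', 'e' }
  FOLLOW(P) = { $, '-', 'e' }
  FOLLOW(D) = { $, '-', 'e' }

For P:
  PREDICT(P → c) = { 'c' }
  PREDICT(P → ε) = { $, '-', 'e' }
For B:
  PREDICT(B → e) = { 'e' }
  PREDICT(B → '-' P) = { '-' }
For D:
  PREDICT(D → ε) = { $, '-', 'e' }
  PREDICT(D → D B) = { '-', 'e' }
C has a single production, so nothing to check there.

Conflict found: Predict set conflict for D: { '-', 'e' }
The grammar is NOT LL(1).

Answer: No. Predict set conflict for D: { '-', 'e' }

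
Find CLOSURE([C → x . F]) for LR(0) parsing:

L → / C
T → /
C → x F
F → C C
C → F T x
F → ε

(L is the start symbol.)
{ [C → . F T x], [C → . x F], [C → x . F], [F → . C C], [F → .] }

Start with: [C → x . F]
  [C → x . F] has the dot before F: add [F → . C C], [F → .]
  [F → . C C] has the dot before C: add [C → . x F], [C → . F T x]
No further items can be added.

CLOSURE = { [C → . F T x], [C → . x F], [C → x . F], [F → . C C], [F → .] }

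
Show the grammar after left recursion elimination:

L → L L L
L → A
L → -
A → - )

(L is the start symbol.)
L → A L'
L → - L'
L' → L L L'
L' → ε
A → - )

L is directly left-recursive. The standard transformation for
  A → A α₁ | ... | A α_m | β₁ | ... | β_n
is
  A  → β₁ A' | ... | β_n A'
  A' → α₁ A' | ... | α_m A' | ε

L → A becomes L → A L'
L → - becomes L → - L'
L → L L L becomes L' → L L L'
Add L' → ε

Productions for other non-terminals are unchanged:
  A → - )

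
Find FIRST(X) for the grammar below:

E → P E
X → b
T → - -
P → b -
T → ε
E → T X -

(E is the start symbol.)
{ 'b' }

From X → b:
  - b is a terminal: add 'b' and stop

Collecting: FIRST(X) = { 'b' }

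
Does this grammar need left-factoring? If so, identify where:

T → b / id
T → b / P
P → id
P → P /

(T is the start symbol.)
Yes, T has productions with common prefix 'b /'

Left-factoring is needed when two productions for the same non-terminal
share a common prefix on the right-hand side.

Productions for T:
  T → b / id
  T → b / P
Productions for P:
  P → id
  P → P /

Found common prefix 'b /' in productions for T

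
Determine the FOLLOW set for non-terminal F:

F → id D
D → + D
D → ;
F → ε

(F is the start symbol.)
To compute FOLLOW(F), find every occurrence of F on a right-hand side N → α F β: add FIRST(β) \ {ε}, and if β is empty or nullable also add FOLLOW(N). Iterate to a fixed point.

F is the start symbol, so $ ∈ FOLLOW(F).
F does not occur on any right-hand side.

Taking the union: FOLLOW(F) = { $ }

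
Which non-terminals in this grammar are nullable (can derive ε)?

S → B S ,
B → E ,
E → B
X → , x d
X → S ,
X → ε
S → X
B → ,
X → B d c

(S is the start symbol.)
A non-terminal is nullable if it can derive ε (the empty string): either it has an ε-production, or it has a production whose right-hand side consists entirely of nullable non-terminals.

ε-productions: X → ε
So X is immediately nullable.
S → X: every symbol on the right is nullable, so S is nullable too.
No further non-terminal can be added: every production for the remaining non-terminals contains a terminal or a non-nullable non-terminal.
Nullable = { 'S', 'X' }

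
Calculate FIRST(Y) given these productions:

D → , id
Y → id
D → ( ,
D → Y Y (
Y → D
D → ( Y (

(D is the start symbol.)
FIRST sets of the other non-terminals involved (by the same procedure, iterated to a fixed point):
  FIRST(D) = { '(', ',', 'id' }

From Y → id:
  - id is a terminal: add 'id' and stop
From Y → D:
  - D is a non-terminal: add FIRST(D) \ {ε} = { '(', ',', 'id' }
    D is not nullable, so stop

Collecting: FIRST(Y) = { '(', ',', 'id' }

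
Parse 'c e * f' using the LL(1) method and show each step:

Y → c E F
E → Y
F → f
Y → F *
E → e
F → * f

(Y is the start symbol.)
LL(1) parsing maintains a stack (initially the start symbol over $) and the input. At each step: if the stack top is a terminal, match it against the current input token; if it is a non-terminal N, replace it with the RHS of M[N, lookahead] (the unique production whose predict set contains the lookahead).

Stack is shown with the top on the left.

Stack    Input      Action
--------------------------
Y $      c e * f $  output Y → c E F
c E F $  c e * f $  match 'c'
E F $    e * f $    output E → e
e F $    e * f $    match 'e'
F $      * f $      output F → * f
* f $    * f $      match '*'
f $      f $        match 'f'
$        $          accept

The string is accepted.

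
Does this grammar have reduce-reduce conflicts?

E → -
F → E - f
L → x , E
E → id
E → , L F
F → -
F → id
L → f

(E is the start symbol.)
Augment with E' → E and build the canonical LR(0) collection (I0 = CLOSURE({[E' → . E]}), then GOTO on every symbol after a dot until no new states appear). It has 16 states:
  I0: { [E → . , L F], [E → . -], [E → . id], [E' → . E] }  — shift
  I1: { [E → , . L F], [L → . f], [L → . x , E] }  — shift
  I2: { [E → - .] }  — reduce
  I3: { [E' → E .] }  — accept
  I4: { [E → id .] }  — reduce
  I5: { [E → , L . F], [E → . , L F], [E → . -], [E → . id], [F → . -], [F → . E - f], [F → . id] }  — shift
  I6: { [L → f .] }  — reduce
  I7: { [L → x . , E] }  — shift
  I8: { [E → . , L F], [E → . -], [E → . id], [L → x , . E] }  — shift
  I9: { [L → x , E .] }  — reduce
  I10: { [E → - .], [F → - .] }  — 2 reduces
  I11: { [F → E . - f] }  — shift
  I12: { [E → , L F .] }  — reduce
  I13: { [E → id .], [F → id .] }  — 2 reduces
  I14: { [F → E - . f] }  — shift
  I15: { [F → E - f .] }  — reduce

I10 contains complete items [E → - .], [F → - .] — reduce-reduce conflict.
I13 contains complete items [E → id .], [F → id .] — reduce-reduce conflict.

Answer: Yes — I10: [E → - .] vs [F → - .]; I13: [E → id .] vs [F → id .]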